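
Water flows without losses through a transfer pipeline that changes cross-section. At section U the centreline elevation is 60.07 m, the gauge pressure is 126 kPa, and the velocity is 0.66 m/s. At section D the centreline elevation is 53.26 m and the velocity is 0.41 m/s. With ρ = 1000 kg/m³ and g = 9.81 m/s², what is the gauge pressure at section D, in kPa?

Pressure head at U: ψ₁ = P₁/(ρg) = 126×1000 / (1000 × 9.81) = 12.84 m.
Velocity heads: v₁²/2g = 0.66²/19.62 = 0.022 m; v₂²/2g = 0.41²/19.62 = 0.009 m.
Total head H = z₁ + ψ₁ + v₁²/2g = 60.07 + 12.84 + 0.022 = 72.93 m.
ψ₂ = H − z₂ − v₂²/2g = 72.93 − 53.26 − 0.009 = 19.66 m.
P₂ = ρgψ₂ = 1000 × 9.81 × 19.66 ≈ 193 kPa.

P₂ ≈ 193 kPa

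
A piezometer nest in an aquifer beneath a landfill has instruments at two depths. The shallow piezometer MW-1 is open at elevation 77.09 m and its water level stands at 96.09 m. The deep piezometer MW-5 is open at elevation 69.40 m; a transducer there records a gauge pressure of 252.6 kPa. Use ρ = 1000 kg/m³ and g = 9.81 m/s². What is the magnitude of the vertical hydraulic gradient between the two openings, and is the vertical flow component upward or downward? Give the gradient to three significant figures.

|i_v| ≈ 0.122; vertical flow is downward

Total head at MW-1: h = 96.09 m (water level in the standpipe).
Pressure head at MW-5: ψ = P/(ρg) = 252.6×1000 / (1000 × 9.81) = 25.75 m.
Total head at MW-5: h = z + ψ = 69.40 + 25.75 = 95.15 m.
Δh = h(MW-1) − h(MW-5) = 96.09 − 95.15 = 0.94 m.
Vertical separation Δz = 77.09 − 69.40 = 7.69 m.
|i_v| = |Δh| / Δz = 0.94 / 7.69 = 0.122.
Head is higher in the shallow piezometer, so vertical flow is downward (recharge condition).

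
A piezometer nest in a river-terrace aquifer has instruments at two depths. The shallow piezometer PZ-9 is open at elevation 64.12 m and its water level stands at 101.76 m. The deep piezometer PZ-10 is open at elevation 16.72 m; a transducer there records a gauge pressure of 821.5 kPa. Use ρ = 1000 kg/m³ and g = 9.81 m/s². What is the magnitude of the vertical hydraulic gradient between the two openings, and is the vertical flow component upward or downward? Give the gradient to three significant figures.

|i_v| ≈ 0.0274; vertical flow is downward

Total head at PZ-9: h = 101.76 m (water level in the standpipe).
Pressure head at PZ-10: ψ = P/(ρg) = 821.5×1000 / (1000 × 9.81) = 83.74 m.
Total head at PZ-10: h = z + ψ = 16.72 + 83.74 = 100.46 m.
Δh = h(PZ-9) − h(PZ-10) = 101.76 − 100.46 = 1.30 m.
Vertical separation Δz = 64.12 − 16.72 = 47.40 m.
|i_v| = |Δh| / Δz = 1.30 / 47.40 = 0.0274.
Head is higher in the shallow piezometer, so vertical flow is downward (recharge condition).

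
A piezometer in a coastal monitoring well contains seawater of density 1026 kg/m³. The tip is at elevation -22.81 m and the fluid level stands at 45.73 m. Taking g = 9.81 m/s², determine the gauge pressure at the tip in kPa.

P ≈ 690 kPa

Pressure head ψ = h − z = 45.73 − (-22.81) = 68.54 m.
P = ρgψ = 1026 × 9.81 × 68.54 = 689859 Pa ≈ 690 kPa.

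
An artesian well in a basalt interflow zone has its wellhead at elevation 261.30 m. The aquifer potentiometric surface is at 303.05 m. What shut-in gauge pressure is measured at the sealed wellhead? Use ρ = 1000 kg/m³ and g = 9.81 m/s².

Head above the cap: Δh = 303.05 − 261.30 = 41.75 m.
P = ρgΔh = 1000 × 9.81 × 41.75 = 409568 Pa ≈ 410 kPa.

P ≈ 410 kPa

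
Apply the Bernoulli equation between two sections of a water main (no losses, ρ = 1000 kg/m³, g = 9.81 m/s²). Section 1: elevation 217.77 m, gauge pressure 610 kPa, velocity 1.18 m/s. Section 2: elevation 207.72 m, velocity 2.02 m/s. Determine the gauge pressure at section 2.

P₂ ≈ 707 kPa

Pressure head at 1: ψ₁ = P₁/(ρg) = 610×1000 / (1000 × 9.81) = 62.18 m.
Velocity heads: v₁²/2g = 1.18²/19.62 = 0.071 m; v₂²/2g = 2.02²/19.62 = 0.208 m.
Total head H = z₁ + ψ₁ + v₁²/2g = 217.77 + 62.18 + 0.071 = 280.02 m.
ψ₂ = H − z₂ − v₂²/2g = 280.02 − 207.72 − 0.208 = 72.09 m.
P₂ = ρgψ₂ = 1000 × 9.81 × 72.09 ≈ 707 kPa.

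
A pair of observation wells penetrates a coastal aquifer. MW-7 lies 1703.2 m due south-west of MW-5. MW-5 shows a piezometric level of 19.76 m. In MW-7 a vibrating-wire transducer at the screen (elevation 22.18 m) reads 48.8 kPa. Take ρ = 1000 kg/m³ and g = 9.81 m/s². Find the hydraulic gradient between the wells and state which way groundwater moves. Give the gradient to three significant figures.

i ≈ 0.00434; groundwater flows toward the north-east

Total head at MW-5: h = 19.76 m (water level in the piezometer is the total head).
Pressure head at MW-7: ψ = P/(ρg) = 48.8×1000 / (1000 × 9.81) = 4.97 m.
Total head at MW-7: h = z + ψ = 22.18 + 4.97 = 27.15 m.
Head difference: h(MW-5) − h(MW-7) = 19.76 − 27.15 = -7.39 m.
Hydraulic gradient: i = |Δh| / L = 7.39 / 1703.2 = 0.00434.
Flow is from higher to lower head: from MW-7 toward MW-5, i.e. toward the north-east.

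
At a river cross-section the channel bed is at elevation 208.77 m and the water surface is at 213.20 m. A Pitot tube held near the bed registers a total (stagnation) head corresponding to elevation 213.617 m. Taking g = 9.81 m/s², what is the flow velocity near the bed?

v ≈ 2.86 m/s

Near the bed, under hydrostatic conditions, the piezometric head (z + ψ) equals the free-surface elevation, 213.20 m.
Velocity head = total − piezometric = 213.617 − 213.20 = 0.417 m.
v = √(2g·h_v) = √(2 × 9.81 × 0.417) = 2.86 m/s.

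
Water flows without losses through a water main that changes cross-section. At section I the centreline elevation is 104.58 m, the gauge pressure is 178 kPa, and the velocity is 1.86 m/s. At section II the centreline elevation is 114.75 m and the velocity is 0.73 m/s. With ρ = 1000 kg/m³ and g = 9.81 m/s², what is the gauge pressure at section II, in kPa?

P₂ ≈ 79.7 kPa

Pressure head at I: ψ₁ = P₁/(ρg) = 178×1000 / (1000 × 9.81) = 18.14 m.
Velocity heads: v₁²/2g = 1.86²/19.62 = 0.176 m; v₂²/2g = 0.73²/19.62 = 0.027 m.
Total head H = z₁ + ψ₁ + v₁²/2g = 104.58 + 18.14 + 0.176 = 122.90 m.
ψ₂ = H − z₂ − v₂²/2g = 122.90 − 114.75 − 0.027 = 8.12 m.
P₂ = ρgψ₂ = 1000 × 9.81 × 8.12 ≈ 79.7 kPa.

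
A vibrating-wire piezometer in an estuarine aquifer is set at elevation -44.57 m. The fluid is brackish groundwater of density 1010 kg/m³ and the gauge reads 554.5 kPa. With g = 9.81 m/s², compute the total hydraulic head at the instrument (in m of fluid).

h ≈ 11.39 m

ψ = P/(ρg) = 554.5×1000 / (1010 × 9.81) = 55.96 m.
h = z + ψ = -44.57 + 55.96 = 11.39 m.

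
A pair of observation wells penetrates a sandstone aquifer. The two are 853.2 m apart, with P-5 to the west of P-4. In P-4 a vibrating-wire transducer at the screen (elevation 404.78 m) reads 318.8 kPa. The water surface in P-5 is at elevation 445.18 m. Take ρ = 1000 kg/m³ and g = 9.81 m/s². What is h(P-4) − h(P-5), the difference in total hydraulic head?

Δh ≈ -7.90 m

Pressure head at P-4: ψ = P/(ρg) = 318.8×1000 / (1000 × 9.81) = 32.50 m.
Total head at P-4: h = z + ψ = 404.78 + 32.50 = 437.28 m.
Total head at P-5: h = 445.18 m (water level in the piezometer is the total head).
Head difference: h(P-4) − h(P-5) = 437.28 − 445.18 = -7.90 m.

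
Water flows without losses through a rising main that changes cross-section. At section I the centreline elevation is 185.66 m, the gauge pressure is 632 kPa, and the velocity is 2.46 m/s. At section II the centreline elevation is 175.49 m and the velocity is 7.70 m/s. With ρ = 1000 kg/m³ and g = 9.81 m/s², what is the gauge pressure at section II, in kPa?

Pressure head at I: ψ₁ = P₁/(ρg) = 632×1000 / (1000 × 9.81) = 64.42 m.
Velocity heads: v₁²/2g = 2.46²/19.62 = 0.308 m; v₂²/2g = 7.70²/19.62 = 3.022 m.
Total head H = z₁ + ψ₁ + v₁²/2g = 185.66 + 64.42 + 0.308 = 250.39 m.
ψ₂ = H − z₂ − v₂²/2g = 250.39 − 175.49 − 3.022 = 71.88 m.
P₂ = ρgψ₂ = 1000 × 9.81 × 71.88 ≈ 705 kPa.

P₂ ≈ 705 kPa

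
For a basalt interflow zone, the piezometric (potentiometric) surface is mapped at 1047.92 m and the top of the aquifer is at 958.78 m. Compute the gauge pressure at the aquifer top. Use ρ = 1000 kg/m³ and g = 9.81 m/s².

Pressure head at the aquifer top: ψ = h − z = 1047.92 − 958.78 = 89.14 m.
P = ρgψ = 1000 × 9.81 × 89.14 = 874463 Pa ≈ 874 kPa.

P ≈ 874 kPa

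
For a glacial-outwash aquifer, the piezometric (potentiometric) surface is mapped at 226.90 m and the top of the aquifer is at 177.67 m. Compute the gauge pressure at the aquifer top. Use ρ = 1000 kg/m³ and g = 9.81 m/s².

Pressure head at the aquifer top: ψ = h − z = 226.90 − 177.67 = 49.23 m.
P = ρgψ = 1000 × 9.81 × 49.23 = 482946 Pa ≈ 483 kPa.

P ≈ 483 kPa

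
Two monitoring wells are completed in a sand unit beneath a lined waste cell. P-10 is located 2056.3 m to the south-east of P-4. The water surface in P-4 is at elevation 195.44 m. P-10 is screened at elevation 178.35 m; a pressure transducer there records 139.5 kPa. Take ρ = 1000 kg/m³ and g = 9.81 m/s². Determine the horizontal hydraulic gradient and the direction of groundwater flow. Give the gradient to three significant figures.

Total head at P-4: h = 195.44 m (water level in the piezometer is the total head).
Pressure head at P-10: ψ = P/(ρg) = 139.5×1000 / (1000 × 9.81) = 14.22 m.
Total head at P-10: h = z + ψ = 178.35 + 14.22 = 192.57 m.
Head difference: h(P-4) − h(P-10) = 195.44 − 192.57 = 2.87 m.
Hydraulic gradient: i = |Δh| / L = 2.87 / 2056.3 = 0.00140.
Flow is from higher to lower head: from P-4 toward P-10, i.e. toward the south-east.

i ≈ 0.00140; groundwater flows toward the south-east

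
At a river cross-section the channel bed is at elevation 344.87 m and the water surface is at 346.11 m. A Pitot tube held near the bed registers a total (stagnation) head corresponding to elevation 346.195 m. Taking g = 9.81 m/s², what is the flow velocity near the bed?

v ≈ 1.29 m/s

Near the bed, under hydrostatic conditions, the piezometric head (z + ψ) equals the free-surface elevation, 346.11 m.
Velocity head = total − piezometric = 346.195 − 346.11 = 0.085 m.
v = √(2g·h_v) = √(2 × 9.81 × 0.085) = 1.29 m/s.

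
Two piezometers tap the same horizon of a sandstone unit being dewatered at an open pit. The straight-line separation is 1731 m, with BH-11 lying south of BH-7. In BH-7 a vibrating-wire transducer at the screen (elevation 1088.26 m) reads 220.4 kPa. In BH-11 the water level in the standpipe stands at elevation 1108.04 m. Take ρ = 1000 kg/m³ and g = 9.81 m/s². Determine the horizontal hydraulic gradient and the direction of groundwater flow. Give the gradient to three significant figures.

i ≈ 0.00155; groundwater flows toward the south

Pressure head at BH-7: ψ = P/(ρg) = 220.4×1000 / (1000 × 9.81) = 22.47 m.
Total head at BH-7: h = z + ψ = 1088.26 + 22.47 = 1110.73 m.
Total head at BH-11: h = 1108.04 m (water level in the piezometer is the total head).
Head difference: h(BH-7) − h(BH-11) = 1110.73 − 1108.04 = 2.69 m.
Hydraulic gradient: i = |Δh| / L = 2.69 / 1731 = 0.00155.
Flow is from higher to lower head: from BH-7 toward BH-11, i.e. toward the south.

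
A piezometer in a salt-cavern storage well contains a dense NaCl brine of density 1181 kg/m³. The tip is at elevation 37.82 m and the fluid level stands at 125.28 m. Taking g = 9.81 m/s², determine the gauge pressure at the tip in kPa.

P ≈ 1010 kPa

Pressure head ψ = h − z = 125.28 − 37.82 = 87.46 m.
P = ρgψ = 1181 × 9.81 × 87.46 = 1013277 Pa ≈ 1010 kPa.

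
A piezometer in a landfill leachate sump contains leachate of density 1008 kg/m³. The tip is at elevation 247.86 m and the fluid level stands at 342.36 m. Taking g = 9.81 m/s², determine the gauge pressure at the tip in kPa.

Pressure head ψ = h − z = 342.36 − 247.86 = 94.50 m.
P = ρgψ = 1008 × 9.81 × 94.50 = 934461 Pa ≈ 934 kPa.

P ≈ 934 kPa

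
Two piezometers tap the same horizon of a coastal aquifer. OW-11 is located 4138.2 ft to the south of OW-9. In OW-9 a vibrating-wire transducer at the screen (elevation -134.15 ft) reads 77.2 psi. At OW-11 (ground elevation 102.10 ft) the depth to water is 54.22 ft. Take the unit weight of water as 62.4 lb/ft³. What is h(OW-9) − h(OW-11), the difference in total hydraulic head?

Δh ≈ -3.88 ft

Pressure head at OW-9: ψ = 144·P/γ = 144 × 77.2 / 62.4 = 178.15 ft.
Total head at OW-9: h = z + ψ = -134.15 + 178.15 = 44.00 ft.
Total head at OW-11: h = 102.10 − 54.22 = 47.88 ft.
Head difference: h(OW-9) − h(OW-11) = 44.00 − 47.88 = -3.88 ft.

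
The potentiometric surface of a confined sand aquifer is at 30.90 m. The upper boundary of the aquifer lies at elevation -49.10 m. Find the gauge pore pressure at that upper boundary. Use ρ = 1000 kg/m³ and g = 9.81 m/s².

P ≈ 785 kPa

Pressure head at the aquifer top: ψ = h − z = 30.90 − (-49.10) = 80.00 m.
P = ρgψ = 1000 × 9.81 × 80.00 = 784800 Pa ≈ 785 kPa.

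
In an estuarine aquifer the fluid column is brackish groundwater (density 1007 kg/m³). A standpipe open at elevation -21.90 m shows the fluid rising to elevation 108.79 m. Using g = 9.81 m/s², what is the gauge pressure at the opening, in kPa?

Pressure head ψ = h − z = 108.79 − (-21.90) = 130.69 m.
P = ρgψ = 1007 × 9.81 × 130.69 = 1291043 Pa ≈ 1290 kPa.

P ≈ 1290 kPa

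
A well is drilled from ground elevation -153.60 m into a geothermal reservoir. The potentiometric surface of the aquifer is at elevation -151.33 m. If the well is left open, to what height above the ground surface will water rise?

Water rises to the potentiometric surface, so the rise above ground = -151.33 − (-153.60) = 2.27 m.

≈ 2.27 m above ground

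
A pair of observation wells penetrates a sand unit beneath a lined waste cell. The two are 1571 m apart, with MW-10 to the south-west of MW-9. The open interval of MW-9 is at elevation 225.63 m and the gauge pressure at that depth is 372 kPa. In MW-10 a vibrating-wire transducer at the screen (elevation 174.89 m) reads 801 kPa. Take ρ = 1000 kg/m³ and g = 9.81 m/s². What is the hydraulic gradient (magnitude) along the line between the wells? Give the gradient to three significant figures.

Pressure head at MW-9: ψ = P/(ρg) = 372×1000 / (1000 × 9.81) = 37.92 m.
Total head at MW-9: h = z + ψ = 225.63 + 37.92 = 263.55 m.
Pressure head at MW-10: ψ = P/(ρg) = 801×1000 / (1000 × 9.81) = 81.65 m.
Total head at MW-10: h = z + ψ = 174.89 + 81.65 = 256.54 m.
Head difference: h(MW-9) − h(MW-10) = 263.55 − 256.54 = 7.01 m.
Hydraulic gradient: i = |Δh| / L = 7.01 / 1571 = 0.00446.

i ≈ 0.00446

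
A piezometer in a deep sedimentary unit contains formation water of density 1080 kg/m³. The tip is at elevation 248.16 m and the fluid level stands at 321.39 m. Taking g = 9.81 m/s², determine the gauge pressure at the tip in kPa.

Pressure head ψ = h − z = 321.39 − 248.16 = 73.23 m.
P = ρgψ = 1080 × 9.81 × 73.23 = 775857 Pa ≈ 776 kPa.

P ≈ 776 kPa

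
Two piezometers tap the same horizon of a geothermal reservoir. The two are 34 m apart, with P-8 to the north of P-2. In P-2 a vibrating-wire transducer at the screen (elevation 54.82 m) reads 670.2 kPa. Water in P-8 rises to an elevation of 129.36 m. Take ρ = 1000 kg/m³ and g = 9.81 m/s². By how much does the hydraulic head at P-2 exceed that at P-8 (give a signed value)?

Δh ≈ -6.22 m

Pressure head at P-2: ψ = P/(ρg) = 670.2×1000 / (1000 × 9.81) = 68.32 m.
Total head at P-2: h = z + ψ = 54.82 + 68.32 = 123.14 m.
Total head at P-8: h = 129.36 m (water level in the piezometer is the total head).
Head difference: h(P-2) − h(P-8) = 123.14 − 129.36 = -6.22 m.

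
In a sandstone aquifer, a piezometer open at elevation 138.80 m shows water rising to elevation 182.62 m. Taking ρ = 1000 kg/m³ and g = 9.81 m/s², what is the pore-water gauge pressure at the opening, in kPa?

Pressure head ψ = h − z = 182.62 − 138.80 = 43.82 m.
P = ρgψ = 1000 × 9.81 × 43.82 = 429874 Pa ≈ 430 kPa.

P ≈ 430 kPa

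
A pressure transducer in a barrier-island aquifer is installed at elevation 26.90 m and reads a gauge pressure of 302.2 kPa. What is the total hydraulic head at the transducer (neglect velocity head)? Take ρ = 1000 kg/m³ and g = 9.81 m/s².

ψ = P/(ρg) = 302.2×1000 / (1000 × 9.81) = 30.81 m.
h = z + ψ = 26.90 + 30.81 = 57.71 m.

h ≈ 57.71 m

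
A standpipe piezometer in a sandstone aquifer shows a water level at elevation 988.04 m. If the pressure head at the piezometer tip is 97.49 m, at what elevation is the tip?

z ≈ 890.55 m

z = h − ψ = 988.04 − 97.49 = 890.55 m.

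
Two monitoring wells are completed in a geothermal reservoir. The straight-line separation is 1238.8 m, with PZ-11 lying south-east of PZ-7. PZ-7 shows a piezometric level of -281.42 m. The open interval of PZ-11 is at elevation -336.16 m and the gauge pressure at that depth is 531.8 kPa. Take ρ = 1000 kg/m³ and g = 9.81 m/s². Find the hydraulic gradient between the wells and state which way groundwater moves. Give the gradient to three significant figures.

Total head at PZ-7: h = -281.42 m (water level in the piezometer is the total head).
Pressure head at PZ-11: ψ = P/(ρg) = 531.8×1000 / (1000 × 9.81) = 54.21 m.
Total head at PZ-11: h = z + ψ = -336.16 + 54.21 = -281.95 m.
Head difference: h(PZ-7) − h(PZ-11) = -281.42 − (-281.95) = 0.53 m.
Hydraulic gradient: i = |Δh| / L = 0.53 / 1238.8 = 0.000428.
Flow is from higher to lower head: from PZ-7 toward PZ-11, i.e. toward the south-east.

i ≈ 0.000428; groundwater flows toward the south-east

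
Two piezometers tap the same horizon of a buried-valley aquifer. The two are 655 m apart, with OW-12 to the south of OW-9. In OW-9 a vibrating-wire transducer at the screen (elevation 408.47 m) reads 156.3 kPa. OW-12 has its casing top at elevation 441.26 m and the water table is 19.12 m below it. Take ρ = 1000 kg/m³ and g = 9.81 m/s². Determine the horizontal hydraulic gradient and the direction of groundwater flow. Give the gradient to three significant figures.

i ≈ 0.00345; groundwater flows toward the south

Pressure head at OW-9: ψ = P/(ρg) = 156.3×1000 / (1000 × 9.81) = 15.93 m.
Total head at OW-9: h = z + ψ = 408.47 + 15.93 = 424.40 m.
Total head at OW-12: h = 441.26 − 19.12 = 422.14 m.
Head difference: h(OW-9) − h(OW-12) = 424.40 − 422.14 = 2.26 m.
Hydraulic gradient: i = |Δh| / L = 2.26 / 655 = 0.00345.
Flow is from higher to lower head: from OW-9 toward OW-12, i.e. toward the south.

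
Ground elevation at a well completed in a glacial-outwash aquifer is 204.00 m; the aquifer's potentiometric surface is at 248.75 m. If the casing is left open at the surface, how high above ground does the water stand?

Water rises to the potentiometric surface, so the rise above ground = 248.75 − 204.00 = 44.75 m.

≈ 44.75 m above ground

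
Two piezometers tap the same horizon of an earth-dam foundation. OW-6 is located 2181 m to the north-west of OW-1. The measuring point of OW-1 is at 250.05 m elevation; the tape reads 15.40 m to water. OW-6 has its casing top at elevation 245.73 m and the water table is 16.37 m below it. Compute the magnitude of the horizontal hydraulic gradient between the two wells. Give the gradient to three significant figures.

Total head at OW-1: h = 250.05 − 15.40 = 234.65 m.
Total head at OW-6: h = 245.73 − 16.37 = 229.36 m.
Head difference: h(OW-1) − h(OW-6) = 234.65 − 229.36 = 5.29 m.
Hydraulic gradient: i = |Δh| / L = 5.29 / 2181 = 0.00243.

i ≈ 0.00243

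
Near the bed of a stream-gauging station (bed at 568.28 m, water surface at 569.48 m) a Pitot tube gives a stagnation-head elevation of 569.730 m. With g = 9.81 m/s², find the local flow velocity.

v ≈ 2.21 m/s

Near the bed, under hydrostatic conditions, the piezometric head (z + ψ) equals the free-surface elevation, 569.48 m.
Velocity head = total − piezometric = 569.730 − 569.48 = 0.250 m.
v = √(2g·h_v) = √(2 × 9.81 × 0.250) = 2.21 m/s.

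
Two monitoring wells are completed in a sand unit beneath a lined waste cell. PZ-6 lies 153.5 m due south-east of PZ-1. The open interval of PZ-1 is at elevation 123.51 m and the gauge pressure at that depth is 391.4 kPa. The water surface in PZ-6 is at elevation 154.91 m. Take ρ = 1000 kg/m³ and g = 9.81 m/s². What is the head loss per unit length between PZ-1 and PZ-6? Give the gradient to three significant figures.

Pressure head at PZ-1: ψ = P/(ρg) = 391.4×1000 / (1000 × 9.81) = 39.90 m.
Total head at PZ-1: h = z + ψ = 123.51 + 39.90 = 163.41 m.
Total head at PZ-6: h = 154.91 m (water level in the piezometer is the total head).
Head difference: h(PZ-1) − h(PZ-6) = 163.41 − 154.91 = 8.50 m.
Hydraulic gradient: i = |Δh| / L = 8.50 / 153.5 = 0.0554.

i ≈ 0.0554 m/m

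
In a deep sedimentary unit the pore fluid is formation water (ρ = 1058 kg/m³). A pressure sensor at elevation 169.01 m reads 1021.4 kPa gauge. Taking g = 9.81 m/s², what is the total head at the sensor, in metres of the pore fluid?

h ≈ 267.42 m

ψ = P/(ρg) = 1021.4×1000 / (1058 × 9.81) = 98.41 m.
h = z + ψ = 169.01 + 98.41 = 267.42 m.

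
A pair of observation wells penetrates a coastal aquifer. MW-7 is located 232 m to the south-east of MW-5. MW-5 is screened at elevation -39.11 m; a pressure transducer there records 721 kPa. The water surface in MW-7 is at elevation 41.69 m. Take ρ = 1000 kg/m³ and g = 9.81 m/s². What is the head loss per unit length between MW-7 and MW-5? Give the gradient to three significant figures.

i ≈ 0.0315 m/m

Pressure head at MW-5: ψ = P/(ρg) = 721×1000 / (1000 × 9.81) = 73.50 m.
Total head at MW-5: h = z + ψ = -39.11 + 73.50 = 34.39 m.
Total head at MW-7: h = 41.69 m (water level in the piezometer is the total head).
Head difference: h(MW-5) − h(MW-7) = 34.39 − 41.69 = -7.30 m.
Hydraulic gradient: i = |Δh| / L = 7.30 / 232 = 0.0315.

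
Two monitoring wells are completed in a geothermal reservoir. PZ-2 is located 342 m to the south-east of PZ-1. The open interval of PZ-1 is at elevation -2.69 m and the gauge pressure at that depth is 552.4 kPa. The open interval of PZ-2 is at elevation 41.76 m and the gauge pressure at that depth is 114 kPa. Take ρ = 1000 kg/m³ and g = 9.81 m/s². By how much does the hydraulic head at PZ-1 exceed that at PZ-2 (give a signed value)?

Pressure head at PZ-1: ψ = P/(ρg) = 552.4×1000 / (1000 × 9.81) = 56.31 m.
Total head at PZ-1: h = z + ψ = -2.69 + 56.31 = 53.62 m.
Pressure head at PZ-2: ψ = P/(ρg) = 114×1000 / (1000 × 9.81) = 11.62 m.
Total head at PZ-2: h = z + ψ = 41.76 + 11.62 = 53.38 m.
Head difference: h(PZ-1) − h(PZ-2) = 53.62 − 53.38 = 0.24 m.

Δh ≈ 0.24 m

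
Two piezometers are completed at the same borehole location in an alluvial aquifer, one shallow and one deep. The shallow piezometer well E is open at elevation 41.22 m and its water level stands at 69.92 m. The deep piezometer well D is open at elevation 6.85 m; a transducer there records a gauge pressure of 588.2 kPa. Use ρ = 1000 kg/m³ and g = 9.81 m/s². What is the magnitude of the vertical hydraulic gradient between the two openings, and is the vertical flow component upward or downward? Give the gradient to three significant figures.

|i_v| ≈ 0.0905; vertical flow is downward

Total head at well E: h = 69.92 m (water level in the standpipe).
Pressure head at well D: ψ = P/(ρg) = 588.2×1000 / (1000 × 9.81) = 59.96 m.
Total head at well D: h = z + ψ = 6.85 + 59.96 = 66.81 m.
Δh = h(well E) − h(well D) = 69.92 − 66.81 = 3.11 m.
Vertical separation Δz = 41.22 − 6.85 = 34.37 m.
|i_v| = |Δh| / Δz = 3.11 / 34.37 = 0.0905.
Head is higher in the shallow piezometer, so vertical flow is downward (recharge condition).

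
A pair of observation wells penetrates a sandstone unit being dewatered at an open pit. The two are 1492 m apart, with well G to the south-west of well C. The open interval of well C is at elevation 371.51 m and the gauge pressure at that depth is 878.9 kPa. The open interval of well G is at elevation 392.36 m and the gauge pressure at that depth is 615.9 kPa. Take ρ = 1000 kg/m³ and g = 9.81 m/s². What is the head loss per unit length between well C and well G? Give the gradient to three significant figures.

i ≈ 0.00399 m/m

Pressure head at well C: ψ = P/(ρg) = 878.9×1000 / (1000 × 9.81) = 89.59 m.
Total head at well C: h = z + ψ = 371.51 + 89.59 = 461.10 m.
Pressure head at well G: ψ = P/(ρg) = 615.9×1000 / (1000 × 9.81) = 62.78 m.
Total head at well G: h = z + ψ = 392.36 + 62.78 = 455.14 m.
Head difference: h(well C) − h(well G) = 461.10 − 455.14 = 5.96 m.
Hydraulic gradient: i = |Δh| / L = 5.96 / 1492 = 0.00399.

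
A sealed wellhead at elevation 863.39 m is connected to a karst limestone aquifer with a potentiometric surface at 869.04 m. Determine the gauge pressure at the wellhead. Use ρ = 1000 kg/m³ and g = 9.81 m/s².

P ≈ 55.4 kPa

Head above the cap: Δh = 869.04 − 863.39 = 5.65 m.
P = ρgΔh = 1000 × 9.81 × 5.65 = 55426 Pa ≈ 55.4 kPa.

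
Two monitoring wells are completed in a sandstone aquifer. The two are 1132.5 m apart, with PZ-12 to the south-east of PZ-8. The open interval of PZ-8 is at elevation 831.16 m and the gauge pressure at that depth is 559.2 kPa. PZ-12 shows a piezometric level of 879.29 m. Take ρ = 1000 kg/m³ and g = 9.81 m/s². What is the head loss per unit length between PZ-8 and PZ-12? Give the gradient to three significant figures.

Pressure head at PZ-8: ψ = P/(ρg) = 559.2×1000 / (1000 × 9.81) = 57.00 m.
Total head at PZ-8: h = z + ψ = 831.16 + 57.00 = 888.16 m.
Total head at PZ-12: h = 879.29 m (water level in the piezometer is the total head).
Head difference: h(PZ-8) − h(PZ-12) = 888.16 − 879.29 = 8.87 m.
Hydraulic gradient: i = |Δh| / L = 8.87 / 1132.5 = 0.00783.

i ≈ 0.00783 m/m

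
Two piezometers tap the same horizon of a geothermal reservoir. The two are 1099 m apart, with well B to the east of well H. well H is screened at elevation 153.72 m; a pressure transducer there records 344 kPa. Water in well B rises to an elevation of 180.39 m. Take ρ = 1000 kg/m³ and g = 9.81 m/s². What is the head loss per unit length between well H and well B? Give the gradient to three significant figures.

i ≈ 0.00764 m/m

Pressure head at well H: ψ = P/(ρg) = 344×1000 / (1000 × 9.81) = 35.07 m.
Total head at well H: h = z + ψ = 153.72 + 35.07 = 188.79 m.
Total head at well B: h = 180.39 m (water level in the piezometer is the total head).
Head difference: h(well H) − h(well B) = 188.79 − 180.39 = 8.40 m.
Hydraulic gradient: i = |Δh| / L = 8.40 / 1099 = 0.00764.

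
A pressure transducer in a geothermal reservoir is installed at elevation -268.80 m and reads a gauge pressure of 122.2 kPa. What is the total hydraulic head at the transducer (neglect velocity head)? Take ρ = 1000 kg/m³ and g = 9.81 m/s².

ψ = P/(ρg) = 122.2×1000 / (1000 × 9.81) = 12.46 m.
h = z + ψ = -268.80 + 12.46 = -256.34 m.

h ≈ -256.34 m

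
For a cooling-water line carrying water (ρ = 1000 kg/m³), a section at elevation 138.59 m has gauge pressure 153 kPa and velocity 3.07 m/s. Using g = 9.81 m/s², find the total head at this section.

h ≈ 154.67 m

Pressure head ψ = P/(ρg) = 153×1000 / (1000 × 9.81) = 15.60 m.
Velocity head = v²/(2g) = 3.07² / (2 × 9.81) = 0.480 m.
h = z + ψ + v²/(2g) = 138.59 + 15.60 + 0.480 = 154.67 m.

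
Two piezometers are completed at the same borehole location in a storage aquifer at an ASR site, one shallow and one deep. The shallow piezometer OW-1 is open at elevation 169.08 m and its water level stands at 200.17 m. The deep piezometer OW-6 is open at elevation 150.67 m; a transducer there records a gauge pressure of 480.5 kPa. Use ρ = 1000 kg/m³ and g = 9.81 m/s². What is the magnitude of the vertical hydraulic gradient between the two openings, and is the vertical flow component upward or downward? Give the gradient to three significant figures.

Total head at OW-1: h = 200.17 m (water level in the standpipe).
Pressure head at OW-6: ψ = P/(ρg) = 480.5×1000 / (1000 × 9.81) = 48.98 m.
Total head at OW-6: h = z + ψ = 150.67 + 48.98 = 199.65 m.
Δh = h(OW-1) − h(OW-6) = 200.17 − 199.65 = 0.52 m.
Vertical separation Δz = 169.08 − 150.67 = 18.41 m.
|i_v| = |Δh| / Δz = 0.52 / 18.41 = 0.0282.
Head is higher in the shallow piezometer, so vertical flow is downward (recharge condition).

|i_v| ≈ 0.0282; vertical flow is downward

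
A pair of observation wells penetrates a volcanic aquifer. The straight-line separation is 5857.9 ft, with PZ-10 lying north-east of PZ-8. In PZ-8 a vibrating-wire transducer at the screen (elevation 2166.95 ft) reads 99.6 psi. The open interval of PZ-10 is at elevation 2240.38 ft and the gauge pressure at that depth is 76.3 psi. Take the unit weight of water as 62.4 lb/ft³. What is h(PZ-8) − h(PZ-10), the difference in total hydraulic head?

Pressure head at PZ-8: ψ = 144·P/γ = 144 × 99.6 / 62.4 = 229.85 ft.
Total head at PZ-8: h = z + ψ = 2166.95 + 229.85 = 2396.80 ft.
Pressure head at PZ-10: ψ = 144·P/γ = 144 × 76.3 / 62.4 = 176.08 ft.
Total head at PZ-10: h = z + ψ = 2240.38 + 176.08 = 2416.46 ft.
Head difference: h(PZ-8) − h(PZ-10) = 2396.80 − 2416.46 = -19.66 ft.

Δh ≈ -19.66 ft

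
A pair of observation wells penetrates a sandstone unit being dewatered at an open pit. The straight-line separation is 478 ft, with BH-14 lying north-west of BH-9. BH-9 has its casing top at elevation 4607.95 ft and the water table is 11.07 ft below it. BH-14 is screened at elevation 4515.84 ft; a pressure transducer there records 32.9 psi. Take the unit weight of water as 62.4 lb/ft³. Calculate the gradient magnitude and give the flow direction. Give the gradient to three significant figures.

i ≈ 0.0107; groundwater flows toward the north-west

Total head at BH-9: h = 4607.95 − 11.07 = 4596.88 ft.
Pressure head at BH-14: ψ = 144·P/γ = 144 × 32.9 / 62.4 = 75.92 ft.
Total head at BH-14: h = z + ψ = 4515.84 + 75.92 = 4591.76 ft.
Head difference: h(BH-9) − h(BH-14) = 4596.88 − 4591.76 = 5.12 ft.
Hydraulic gradient: i = |Δh| / L = 5.12 / 478 = 0.0107.
Flow is from higher to lower head: from BH-9 toward BH-14, i.e. toward the north-west.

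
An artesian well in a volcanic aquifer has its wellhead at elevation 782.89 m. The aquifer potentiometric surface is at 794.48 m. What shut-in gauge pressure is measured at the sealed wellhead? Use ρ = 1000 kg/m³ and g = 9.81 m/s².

Head above the cap: Δh = 794.48 − 782.89 = 11.59 m.
P = ρgΔh = 1000 × 9.81 × 11.59 = 113698 Pa ≈ 114 kPa.

P ≈ 114 kPa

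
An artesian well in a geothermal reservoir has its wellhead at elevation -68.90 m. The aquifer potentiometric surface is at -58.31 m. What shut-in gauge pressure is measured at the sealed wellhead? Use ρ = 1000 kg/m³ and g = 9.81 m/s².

Head above the cap: Δh = -58.31 − (-68.90) = 10.59 m.
P = ρgΔh = 1000 × 9.81 × 10.59 = 103888 Pa ≈ 104 kPa.

P ≈ 104 kPa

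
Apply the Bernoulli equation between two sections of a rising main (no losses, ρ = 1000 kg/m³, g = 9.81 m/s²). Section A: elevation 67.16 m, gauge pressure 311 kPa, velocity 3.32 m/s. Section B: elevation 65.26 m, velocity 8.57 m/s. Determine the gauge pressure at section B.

Pressure head at A: ψ₁ = P₁/(ρg) = 311×1000 / (1000 × 9.81) = 31.70 m.
Velocity heads: v₁²/2g = 3.32²/19.62 = 0.562 m; v₂²/2g = 8.57²/19.62 = 3.743 m.
Total head H = z₁ + ψ₁ + v₁²/2g = 67.16 + 31.70 + 0.562 = 99.42 m.
ψ₂ = H − z₂ − v₂²/2g = 99.42 − 65.26 − 3.743 = 30.42 m.
P₂ = ρgψ₂ = 1000 × 9.81 × 30.42 ≈ 298 kPa.

P₂ ≈ 298 kPa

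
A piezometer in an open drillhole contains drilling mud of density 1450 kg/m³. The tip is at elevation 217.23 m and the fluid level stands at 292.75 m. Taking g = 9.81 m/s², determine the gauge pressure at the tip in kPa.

P ≈ 1070 kPa

Pressure head ψ = h − z = 292.75 − 217.23 = 75.52 m.
P = ρgψ = 1450 × 9.81 × 75.52 = 1074234 Pa ≈ 1070 kPa.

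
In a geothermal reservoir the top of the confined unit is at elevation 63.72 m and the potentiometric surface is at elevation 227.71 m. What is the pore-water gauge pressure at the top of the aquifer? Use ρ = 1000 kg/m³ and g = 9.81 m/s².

Pressure head at the aquifer top: ψ = h − z = 227.71 − 63.72 = 163.99 m.
P = ρgψ = 1000 × 9.81 × 163.99 = 1608742 Pa ≈ 1610 kPa.

P ≈ 1610 kPa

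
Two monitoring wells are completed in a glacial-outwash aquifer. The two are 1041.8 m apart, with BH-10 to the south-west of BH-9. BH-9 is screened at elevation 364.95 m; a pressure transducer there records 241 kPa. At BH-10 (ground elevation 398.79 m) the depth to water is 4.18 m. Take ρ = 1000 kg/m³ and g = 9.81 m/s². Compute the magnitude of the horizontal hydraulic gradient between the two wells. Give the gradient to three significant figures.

i ≈ 0.00489

Pressure head at BH-9: ψ = P/(ρg) = 241×1000 / (1000 × 9.81) = 24.57 m.
Total head at BH-9: h = z + ψ = 364.95 + 24.57 = 389.52 m.
Total head at BH-10: h = 398.79 − 4.18 = 394.61 m.
Head difference: h(BH-9) − h(BH-10) = 389.52 − 394.61 = -5.09 m.
Hydraulic gradient: i = |Δh| / L = 5.09 / 1041.8 = 0.00489.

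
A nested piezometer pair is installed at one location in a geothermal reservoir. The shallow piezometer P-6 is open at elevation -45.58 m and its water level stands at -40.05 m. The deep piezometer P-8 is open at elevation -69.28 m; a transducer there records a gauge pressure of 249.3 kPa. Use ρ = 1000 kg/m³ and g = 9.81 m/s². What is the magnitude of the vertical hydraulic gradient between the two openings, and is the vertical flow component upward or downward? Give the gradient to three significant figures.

|i_v| ≈ 0.161; vertical flow is downward

Total head at P-6: h = -40.05 m (water level in the standpipe).
Pressure head at P-8: ψ = P/(ρg) = 249.3×1000 / (1000 × 9.81) = 25.41 m.
Total head at P-8: h = z + ψ = -69.28 + 25.41 = -43.87 m.
Δh = h(P-6) − h(P-8) = -40.05 − (-43.87) = 3.82 m.
Vertical separation Δz = -45.58 − (-69.28) = 23.70 m.
|i_v| = |Δh| / Δz = 3.82 / 23.70 = 0.161.
Head is higher in the shallow piezometer, so vertical flow is downward (recharge condition).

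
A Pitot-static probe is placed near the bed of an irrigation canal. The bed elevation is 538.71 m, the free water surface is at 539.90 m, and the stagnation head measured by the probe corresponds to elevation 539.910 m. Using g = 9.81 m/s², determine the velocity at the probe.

v ≈ 0.443 m/s

Near the bed, under hydrostatic conditions, the piezometric head (z + ψ) equals the free-surface elevation, 539.90 m.
Velocity head = total − piezometric = 539.910 − 539.90 = 0.010 m.
v = √(2g·h_v) = √(2 × 9.81 × 0.010) = 0.443 m/s.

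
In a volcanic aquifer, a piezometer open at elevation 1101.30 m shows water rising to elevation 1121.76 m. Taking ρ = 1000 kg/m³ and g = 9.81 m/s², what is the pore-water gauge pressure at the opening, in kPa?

P ≈ 201 kPa

Pressure head ψ = h − z = 1121.76 − 1101.30 = 20.46 m.
P = ρgψ = 1000 × 9.81 × 20.46 = 200713 Pa ≈ 201 kPa.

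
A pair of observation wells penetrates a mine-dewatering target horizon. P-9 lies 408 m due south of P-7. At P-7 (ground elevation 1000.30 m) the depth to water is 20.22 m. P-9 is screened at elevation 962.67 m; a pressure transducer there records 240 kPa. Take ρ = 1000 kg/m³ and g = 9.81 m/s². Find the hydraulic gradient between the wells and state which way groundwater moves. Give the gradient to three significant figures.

i ≈ 0.0173; groundwater flows toward the north

Total head at P-7: h = 1000.30 − 20.22 = 980.08 m.
Pressure head at P-9: ψ = P/(ρg) = 240×1000 / (1000 × 9.81) = 24.46 m.
Total head at P-9: h = z + ψ = 962.67 + 24.46 = 987.13 m.
Head difference: h(P-7) − h(P-9) = 980.08 − 987.13 = -7.05 m.
Hydraulic gradient: i = |Δh| / L = 7.05 / 408 = 0.0173.
Flow is from higher to lower head: from P-9 toward P-7, i.e. toward the north.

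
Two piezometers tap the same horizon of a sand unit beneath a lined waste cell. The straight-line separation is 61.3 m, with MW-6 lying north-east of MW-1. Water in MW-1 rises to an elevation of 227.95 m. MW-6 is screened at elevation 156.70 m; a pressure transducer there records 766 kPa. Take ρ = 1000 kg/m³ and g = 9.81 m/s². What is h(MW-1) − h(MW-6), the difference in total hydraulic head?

Δh ≈ -6.83 m

Total head at MW-1: h = 227.95 m (water level in the piezometer is the total head).
Pressure head at MW-6: ψ = P/(ρg) = 766×1000 / (1000 × 9.81) = 78.08 m.
Total head at MW-6: h = z + ψ = 156.70 + 78.08 = 234.78 m.
Head difference: h(MW-1) − h(MW-6) = 227.95 − 234.78 = -6.83 m.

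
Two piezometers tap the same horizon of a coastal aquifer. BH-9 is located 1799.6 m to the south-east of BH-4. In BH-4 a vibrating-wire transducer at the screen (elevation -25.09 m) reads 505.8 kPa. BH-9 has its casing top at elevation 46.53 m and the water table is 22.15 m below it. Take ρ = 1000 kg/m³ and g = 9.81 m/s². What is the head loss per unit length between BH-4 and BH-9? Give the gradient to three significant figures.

i ≈ 0.00116 m/m

Pressure head at BH-4: ψ = P/(ρg) = 505.8×1000 / (1000 × 9.81) = 51.56 m.
Total head at BH-4: h = z + ψ = -25.09 + 51.56 = 26.47 m.
Total head at BH-9: h = 46.53 − 22.15 = 24.38 m.
Head difference: h(BH-4) − h(BH-9) = 26.47 − 24.38 = 2.09 m.
Hydraulic gradient: i = |Δh| / L = 2.09 / 1799.6 = 0.00116.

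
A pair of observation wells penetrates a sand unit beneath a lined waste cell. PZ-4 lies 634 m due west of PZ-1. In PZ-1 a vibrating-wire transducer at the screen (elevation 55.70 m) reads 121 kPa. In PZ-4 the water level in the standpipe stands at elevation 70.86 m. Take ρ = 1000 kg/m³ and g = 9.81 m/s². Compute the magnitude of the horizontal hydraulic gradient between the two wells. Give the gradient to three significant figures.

i ≈ 0.00446

Pressure head at PZ-1: ψ = P/(ρg) = 121×1000 / (1000 × 9.81) = 12.33 m.
Total head at PZ-1: h = z + ψ = 55.70 + 12.33 = 68.03 m.
Total head at PZ-4: h = 70.86 m (water level in the piezometer is the total head).
Head difference: h(PZ-1) − h(PZ-4) = 68.03 − 70.86 = -2.83 m.
Hydraulic gradient: i = |Δh| / L = 2.83 / 634 = 0.00446.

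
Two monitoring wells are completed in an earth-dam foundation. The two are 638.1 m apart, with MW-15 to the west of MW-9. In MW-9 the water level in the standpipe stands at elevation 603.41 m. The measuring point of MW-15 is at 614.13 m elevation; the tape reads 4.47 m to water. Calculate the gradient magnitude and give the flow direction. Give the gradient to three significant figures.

i ≈ 0.00979; groundwater flows toward the east

Total head at MW-9: h = 603.41 m (water level in the piezometer is the total head).
Total head at MW-15: h = 614.13 − 4.47 = 609.66 m.
Head difference: h(MW-9) − h(MW-15) = 603.41 − 609.66 = -6.25 m.
Hydraulic gradient: i = |Δh| / L = 6.25 / 638.1 = 0.00979.
Flow is from higher to lower head: from MW-15 toward MW-9, i.e. toward the east.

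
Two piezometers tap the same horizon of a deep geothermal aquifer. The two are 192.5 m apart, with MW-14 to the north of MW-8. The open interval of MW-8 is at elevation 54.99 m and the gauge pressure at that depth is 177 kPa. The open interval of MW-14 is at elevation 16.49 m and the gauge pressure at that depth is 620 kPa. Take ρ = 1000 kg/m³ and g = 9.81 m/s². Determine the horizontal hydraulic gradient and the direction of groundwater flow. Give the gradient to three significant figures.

i ≈ 0.0346; groundwater flows toward the south

Pressure head at MW-8: ψ = P/(ρg) = 177×1000 / (1000 × 9.81) = 18.04 m.
Total head at MW-8: h = z + ψ = 54.99 + 18.04 = 73.03 m.
Pressure head at MW-14: ψ = P/(ρg) = 620×1000 / (1000 × 9.81) = 63.20 m.
Total head at MW-14: h = z + ψ = 16.49 + 63.20 = 79.69 m.
Head difference: h(MW-8) − h(MW-14) = 73.03 − 79.69 = -6.66 m.
Hydraulic gradient: i = |Δh| / L = 6.66 / 192.5 = 0.0346.
Flow is from higher to lower head: from MW-14 toward MW-8, i.e. toward the south.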